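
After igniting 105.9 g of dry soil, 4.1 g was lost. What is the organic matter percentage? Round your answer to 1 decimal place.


Step 1: OM% = 100 * LOI / sample mass
Step 2: OM = 100 * 4.1 / 105.9
Step 3: OM = 3.9%

3.9


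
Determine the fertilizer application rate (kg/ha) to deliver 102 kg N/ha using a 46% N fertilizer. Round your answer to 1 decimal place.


Step 1: Fertilizer rate = target N / (N content / 100)
Step 2: Rate = 102 / (46 / 100)
Step 3: Rate = 102 / 0.46
Step 4: Rate = 221.7 kg/ha

221.7


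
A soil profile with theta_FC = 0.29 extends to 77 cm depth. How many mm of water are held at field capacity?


Step 1: Water (mm) = theta_FC * depth (cm) * 10
Step 2: Water = 0.29 * 77 * 10
Step 3: Water = 223.3 mm

223.3


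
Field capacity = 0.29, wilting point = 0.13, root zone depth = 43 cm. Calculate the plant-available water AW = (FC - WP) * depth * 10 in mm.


Step 1: Available water = (FC - WP) * depth * 10
Step 2: AW = (0.29 - 0.13) * 43 * 10
Step 3: AW = 0.16 * 43 * 10
Step 4: AW = 68.8 mm

68.8


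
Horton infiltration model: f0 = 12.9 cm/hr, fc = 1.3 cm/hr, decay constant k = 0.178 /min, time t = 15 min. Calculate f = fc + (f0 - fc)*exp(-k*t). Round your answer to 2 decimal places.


Step 1: f = fc + (f0 - fc) * exp(-k * t)
Step 2: exp(-0.178 * 15) = 0.069252
Step 3: f = 1.3 + (12.9 - 1.3) * 0.069252
Step 4: f = 1.3 + 11.6 * 0.069252
Step 5: f = 2.1 cm/hr

2.1


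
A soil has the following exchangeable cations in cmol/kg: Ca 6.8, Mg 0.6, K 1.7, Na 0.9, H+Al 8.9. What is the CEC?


Step 1: CEC = Ca + Mg + K + Na + (H+Al)
Step 2: CEC = 6.8 + 0.6 + 1.7 + 0.9 + 8.9
Step 3: CEC = 18.9 cmol/kg

18.9


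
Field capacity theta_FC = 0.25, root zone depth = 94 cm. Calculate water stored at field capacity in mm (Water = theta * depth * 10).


Step 1: Water (mm) = theta_FC * depth (cm) * 10
Step 2: Water = 0.25 * 94 * 10
Step 3: Water = 235.0 mm

235.0


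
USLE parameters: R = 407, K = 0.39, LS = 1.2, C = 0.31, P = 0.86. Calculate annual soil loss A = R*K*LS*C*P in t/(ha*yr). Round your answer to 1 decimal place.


Step 1: A = R * K * LS * C * P
Step 2: R * K = 407 * 0.39 = 158.73
Step 3: (R*K) * LS = 158.73 * 1.2 = 190.476
Step 4: * C * P = 190.476 * 0.31 * 0.86 = 50.8
Step 5: A = 50.8 t/(ha*yr)

50.8


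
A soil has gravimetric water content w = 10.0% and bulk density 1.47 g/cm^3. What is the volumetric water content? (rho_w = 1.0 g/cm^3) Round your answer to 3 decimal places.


Step 1: theta = (w / 100) * BD / rho_w
Step 2: theta = (10.0 / 100) * 1.47 / 1.0
Step 3: theta = 0.1 * 1.47
Step 4: theta = 0.147

0.147


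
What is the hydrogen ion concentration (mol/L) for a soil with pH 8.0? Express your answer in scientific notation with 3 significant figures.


Step 1: [H+] = 10^(-pH)
Step 2: [H+] = 10^(-8.0)
Step 3: [H+] = 1.00e-08 mol/L

1.00e-08


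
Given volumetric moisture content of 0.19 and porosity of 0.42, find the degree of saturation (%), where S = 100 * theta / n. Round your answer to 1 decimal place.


Step 1: S = 100 * theta_v / n
Step 2: S = 100 * 0.19 / 0.42
Step 3: S = 45.2%

45.2


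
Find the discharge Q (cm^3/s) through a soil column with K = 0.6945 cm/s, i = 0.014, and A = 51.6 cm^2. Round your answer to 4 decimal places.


Step 1: Apply Darcy's law: Q = K * i * A
Step 2: Q = 0.6945 * 0.014 * 51.6
Step 3: Q = 0.5017 cm^3/s

0.5017


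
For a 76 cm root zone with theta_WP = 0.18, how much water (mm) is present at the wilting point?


Step 1: Water (mm) = theta_WP * depth * 10
Step 2: Water = 0.18 * 76 * 10
Step 3: Water = 136.8 mm

136.8


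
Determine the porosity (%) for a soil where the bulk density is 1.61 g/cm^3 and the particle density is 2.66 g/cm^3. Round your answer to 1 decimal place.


Step 1: Formula: n = 100 * (1 - BD / PD)
Step 2: n = 100 * (1 - 1.61 / 2.66)
Step 3: n = 100 * (1 - 0.60526)
Step 4: n = 39.5%

39.5


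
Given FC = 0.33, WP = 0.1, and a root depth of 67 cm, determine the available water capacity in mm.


Step 1: Available water = (FC - WP) * depth * 10
Step 2: AW = (0.33 - 0.1) * 67 * 10
Step 3: AW = 0.23 * 67 * 10
Step 4: AW = 154.1 mm

154.1


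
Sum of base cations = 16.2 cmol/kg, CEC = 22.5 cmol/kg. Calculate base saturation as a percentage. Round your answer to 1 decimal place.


Step 1: BS = 100 * (sum of bases) / CEC
Step 2: BS = 100 * 16.2 / 22.5
Step 3: BS = 72.0%

72.0


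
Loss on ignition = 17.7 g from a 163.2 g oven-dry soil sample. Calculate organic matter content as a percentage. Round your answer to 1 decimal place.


Step 1: OM% = 100 * LOI / sample mass
Step 2: OM = 100 * 17.7 / 163.2
Step 3: OM = 10.8%

10.8


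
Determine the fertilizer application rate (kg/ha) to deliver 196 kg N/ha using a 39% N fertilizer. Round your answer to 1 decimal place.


Step 1: Fertilizer rate = target N / (N content / 100)
Step 2: Rate = 196 / (39 / 100)
Step 3: Rate = 196 / 0.39
Step 4: Rate = 502.6 kg/ha

502.6


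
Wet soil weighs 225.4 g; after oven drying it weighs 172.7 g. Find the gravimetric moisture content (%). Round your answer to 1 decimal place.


Step 1: Water mass = wet - dry = 225.4 - 172.7 = 52.7 g
Step 2: w = 100 * water mass / dry mass
Step 3: w = 100 * 52.7 / 172.7 = 30.5%

30.5


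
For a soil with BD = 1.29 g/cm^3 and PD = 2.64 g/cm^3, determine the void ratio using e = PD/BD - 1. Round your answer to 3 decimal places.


Step 1: e = PD / BD - 1
Step 2: e = 2.64 / 1.29 - 1
Step 3: e = 2.04651 - 1
Step 4: e = 1.047

1.047


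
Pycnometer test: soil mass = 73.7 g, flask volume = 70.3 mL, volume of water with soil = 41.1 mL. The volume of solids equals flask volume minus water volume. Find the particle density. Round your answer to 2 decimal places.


Step 1: Volume of solids = flask volume - water volume with soil
Step 2: V_solids = 70.3 - 41.1 = 29.2 mL
Step 3: Particle density = mass / V_solids = 73.7 / 29.2 = 2.52 g/cm^3

2.52


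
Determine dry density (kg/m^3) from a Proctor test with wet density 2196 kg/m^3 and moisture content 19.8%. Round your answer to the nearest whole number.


Step 1: Dry density = wet density / (1 + w/100)
Step 2: Dry density = 2196 / (1 + 19.8/100)
Step 3: Dry density = 2196 / 1.198
Step 4: Dry density = 1833 kg/m^3

1833


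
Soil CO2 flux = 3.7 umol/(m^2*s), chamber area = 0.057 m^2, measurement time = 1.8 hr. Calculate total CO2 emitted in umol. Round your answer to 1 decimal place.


Step 1: Convert time to seconds: 1.8 hr * 3600 = 6480.0 s
Step 2: Total = flux * area * time_s
Step 3: Total = 3.7 * 0.057 * 6480.0
Step 4: Total = 1366.6 umol

1366.6


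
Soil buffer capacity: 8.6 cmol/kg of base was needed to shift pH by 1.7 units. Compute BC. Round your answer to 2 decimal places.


Step 1: BC = change in base / change in pH
Step 2: BC = 8.6 / 1.7
Step 3: BC = 5.06 cmol/(kg*pH unit)

5.06


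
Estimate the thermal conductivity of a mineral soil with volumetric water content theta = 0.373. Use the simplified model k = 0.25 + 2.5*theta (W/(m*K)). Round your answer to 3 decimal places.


Step 1: k = 0.25 + 2.5 * theta
Step 2: k = 0.25 + 2.5 * 0.373
Step 3: k = 0.25 + 0.933
Step 4: k = 1.183 W/(m*K)

1.183


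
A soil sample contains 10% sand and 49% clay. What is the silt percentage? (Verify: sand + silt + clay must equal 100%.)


Step 1: sand + silt + clay = 100%
Step 2: silt = 100 - sand - clay
Step 3: silt = 100 - 10 - 49
Step 4: silt = 41%

41


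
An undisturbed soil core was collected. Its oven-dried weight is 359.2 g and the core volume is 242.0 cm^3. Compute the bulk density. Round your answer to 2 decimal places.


Step 1: Identify the formula: BD = dry mass / volume
Step 2: Substitute values: BD = 359.2 / 242.0
Step 3: BD = 1.48 g/cm^3

1.48


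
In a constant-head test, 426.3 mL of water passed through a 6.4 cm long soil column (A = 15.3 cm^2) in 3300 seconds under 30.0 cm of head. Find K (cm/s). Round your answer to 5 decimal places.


Step 1: K = Q * L / (A * t * h)
Step 2: Numerator = 426.3 * 6.4 = 2728.32
Step 3: Denominator = 15.3 * 3300 * 30.0 = 1514700.0
Step 4: K = 2728.32 / 1514700.0 = 0.0018 cm/s

0.0018


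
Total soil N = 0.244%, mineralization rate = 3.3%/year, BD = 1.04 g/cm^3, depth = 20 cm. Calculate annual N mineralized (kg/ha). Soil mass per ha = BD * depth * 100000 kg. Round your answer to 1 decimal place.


Step 1: Soil mass per ha = BD * depth * 100000 = 1.04 * 20 * 100000 = 2080000 kg
Step 2: Total N pool = soil mass * N%/100 = 2080000 * 0.244/100 = 5075.2 kg/ha
Step 3: N mineralized = N pool * rate%/100 = 5075.2 * 3.3/100 = 167.5 kg/ha/yr

167.5


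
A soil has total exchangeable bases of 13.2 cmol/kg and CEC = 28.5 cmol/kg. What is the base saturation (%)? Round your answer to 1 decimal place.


Step 1: BS = 100 * (sum of bases) / CEC
Step 2: BS = 100 * 13.2 / 28.5
Step 3: BS = 46.3%

46.3


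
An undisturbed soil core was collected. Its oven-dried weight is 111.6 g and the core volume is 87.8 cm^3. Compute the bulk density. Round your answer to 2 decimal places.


Step 1: Identify the formula: BD = dry mass / volume
Step 2: Substitute values: BD = 111.6 / 87.8
Step 3: BD = 1.27 g/cm^3

1.27


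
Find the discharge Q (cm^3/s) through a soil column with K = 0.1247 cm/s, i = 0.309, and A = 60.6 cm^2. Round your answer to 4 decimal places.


Step 1: Apply Darcy's law: Q = K * i * A
Step 2: Q = 0.1247 * 0.309 * 60.6
Step 3: Q = 2.3351 cm^3/s

2.3351


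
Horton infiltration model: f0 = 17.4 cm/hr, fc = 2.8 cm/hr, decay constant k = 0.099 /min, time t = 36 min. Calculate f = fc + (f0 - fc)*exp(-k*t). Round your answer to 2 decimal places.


Step 1: f = fc + (f0 - fc) * exp(-k * t)
Step 2: exp(-0.099 * 36) = 0.028325
Step 3: f = 2.8 + (17.4 - 2.8) * 0.028325
Step 4: f = 2.8 + 14.6 * 0.028325
Step 5: f = 3.21 cm/hr

3.21


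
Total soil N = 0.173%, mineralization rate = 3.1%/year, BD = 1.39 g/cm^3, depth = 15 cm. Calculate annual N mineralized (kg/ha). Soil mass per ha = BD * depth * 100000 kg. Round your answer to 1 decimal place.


Step 1: Soil mass per ha = BD * depth * 100000 = 1.39 * 15 * 100000 = 2085000 kg
Step 2: Total N pool = soil mass * N%/100 = 2085000 * 0.173/100 = 3607.05 kg/ha
Step 3: N mineralized = N pool * rate%/100 = 3607.05 * 3.1/100 = 111.8 kg/ha/yr

111.8


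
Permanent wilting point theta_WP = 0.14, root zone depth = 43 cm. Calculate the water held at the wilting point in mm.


Step 1: Water (mm) = theta_WP * depth * 10
Step 2: Water = 0.14 * 43 * 10
Step 3: Water = 60.2 mm

60.2


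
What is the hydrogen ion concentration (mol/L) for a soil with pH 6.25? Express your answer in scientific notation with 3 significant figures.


Step 1: [H+] = 10^(-pH)
Step 2: [H+] = 10^(-6.25)
Step 3: [H+] = 5.62e-07 mol/L

5.62e-07


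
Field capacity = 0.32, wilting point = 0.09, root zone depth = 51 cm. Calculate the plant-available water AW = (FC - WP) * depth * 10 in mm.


Step 1: Available water = (FC - WP) * depth * 10
Step 2: AW = (0.32 - 0.09) * 51 * 10
Step 3: AW = 0.23 * 51 * 10
Step 4: AW = 117.3 mm

117.3


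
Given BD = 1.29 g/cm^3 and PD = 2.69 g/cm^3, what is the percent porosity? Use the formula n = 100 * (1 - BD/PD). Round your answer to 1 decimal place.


Step 1: Formula: n = 100 * (1 - BD / PD)
Step 2: n = 100 * (1 - 1.29 / 2.69)
Step 3: n = 100 * (1 - 0.47955)
Step 4: n = 52.0%

52.0


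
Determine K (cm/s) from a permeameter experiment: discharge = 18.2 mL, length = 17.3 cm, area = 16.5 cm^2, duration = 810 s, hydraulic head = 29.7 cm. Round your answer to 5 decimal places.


Step 1: K = Q * L / (A * t * h)
Step 2: Numerator = 18.2 * 17.3 = 314.86
Step 3: Denominator = 16.5 * 810 * 29.7 = 396940.5
Step 4: K = 314.86 / 396940.5 = 0.00079 cm/s

0.00079


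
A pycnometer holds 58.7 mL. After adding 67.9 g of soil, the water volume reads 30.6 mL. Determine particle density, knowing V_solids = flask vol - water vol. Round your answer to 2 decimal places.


Step 1: Volume of solids = flask volume - water volume with soil
Step 2: V_solids = 58.7 - 30.6 = 28.1 mL
Step 3: Particle density = mass / V_solids = 67.9 / 28.1 = 2.42 g/cm^3

2.42


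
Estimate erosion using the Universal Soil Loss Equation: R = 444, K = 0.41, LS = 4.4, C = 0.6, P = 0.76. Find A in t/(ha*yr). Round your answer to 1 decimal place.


Step 1: A = R * K * LS * C * P
Step 2: R * K = 444 * 0.41 = 182.04
Step 3: (R*K) * LS = 182.04 * 4.4 = 800.976
Step 4: * C * P = 800.976 * 0.6 * 0.76 = 365.2
Step 5: A = 365.2 t/(ha*yr)

365.2


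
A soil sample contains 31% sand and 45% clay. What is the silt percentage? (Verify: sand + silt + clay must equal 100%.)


Step 1: sand + silt + clay = 100%
Step 2: silt = 100 - sand - clay
Step 3: silt = 100 - 31 - 45
Step 4: silt = 24%

24


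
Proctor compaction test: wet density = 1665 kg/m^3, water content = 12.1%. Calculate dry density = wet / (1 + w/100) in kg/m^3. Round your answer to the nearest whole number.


Step 1: Dry density = wet density / (1 + w/100)
Step 2: Dry density = 1665 / (1 + 12.1/100)
Step 3: Dry density = 1665 / 1.121
Step 4: Dry density = 1485 kg/m^3

1485


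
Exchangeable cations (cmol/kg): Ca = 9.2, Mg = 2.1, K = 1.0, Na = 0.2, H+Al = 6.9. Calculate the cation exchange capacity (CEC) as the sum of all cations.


Step 1: CEC = Ca + Mg + K + Na + (H+Al)
Step 2: CEC = 9.2 + 2.1 + 1.0 + 0.2 + 6.9
Step 3: CEC = 19.4 cmol/kg

19.4


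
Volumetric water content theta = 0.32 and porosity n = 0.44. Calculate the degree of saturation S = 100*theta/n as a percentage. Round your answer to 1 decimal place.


Step 1: S = 100 * theta_v / n
Step 2: S = 100 * 0.32 / 0.44
Step 3: S = 72.7%

72.7


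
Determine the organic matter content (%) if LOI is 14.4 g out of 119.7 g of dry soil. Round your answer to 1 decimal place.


Step 1: OM% = 100 * LOI / sample mass
Step 2: OM = 100 * 14.4 / 119.7
Step 3: OM = 12.0%

12.0


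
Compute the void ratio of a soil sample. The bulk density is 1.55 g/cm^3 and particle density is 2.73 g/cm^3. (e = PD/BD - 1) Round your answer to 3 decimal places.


Step 1: e = PD / BD - 1
Step 2: e = 2.73 / 1.55 - 1
Step 3: e = 1.76129 - 1
Step 4: e = 0.761

0.761


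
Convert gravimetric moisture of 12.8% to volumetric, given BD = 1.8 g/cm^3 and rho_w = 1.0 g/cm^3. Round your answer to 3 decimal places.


Step 1: theta = (w / 100) * BD / rho_w
Step 2: theta = (12.8 / 100) * 1.8 / 1.0
Step 3: theta = 0.128 * 1.8
Step 4: theta = 0.23

0.23


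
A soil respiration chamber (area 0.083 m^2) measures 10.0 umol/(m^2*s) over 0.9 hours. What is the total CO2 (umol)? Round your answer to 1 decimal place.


Step 1: Convert time to seconds: 0.9 hr * 3600 = 3240.0 s
Step 2: Total = flux * area * time_s
Step 3: Total = 10.0 * 0.083 * 3240.0
Step 4: Total = 2689.2 umol

2689.2


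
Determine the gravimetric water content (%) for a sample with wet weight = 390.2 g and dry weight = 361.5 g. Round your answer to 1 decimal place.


Step 1: Water mass = wet - dry = 390.2 - 361.5 = 28.7 g
Step 2: w = 100 * water mass / dry mass
Step 3: w = 100 * 28.7 / 361.5 = 7.9%

7.9


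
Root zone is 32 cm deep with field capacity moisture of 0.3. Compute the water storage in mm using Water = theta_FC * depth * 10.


Step 1: Water (mm) = theta_FC * depth (cm) * 10
Step 2: Water = 0.3 * 32 * 10
Step 3: Water = 96.0 mm

96.0


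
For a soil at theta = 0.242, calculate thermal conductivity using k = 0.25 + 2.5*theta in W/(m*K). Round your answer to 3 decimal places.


Step 1: k = 0.25 + 2.5 * theta
Step 2: k = 0.25 + 2.5 * 0.242
Step 3: k = 0.25 + 0.605
Step 4: k = 0.855 W/(m*K)

0.855


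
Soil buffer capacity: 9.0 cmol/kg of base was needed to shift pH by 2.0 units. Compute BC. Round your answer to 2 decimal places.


Step 1: BC = change in base / change in pH
Step 2: BC = 9.0 / 2.0
Step 3: BC = 4.5 cmol/(kg*pH unit)

4.5


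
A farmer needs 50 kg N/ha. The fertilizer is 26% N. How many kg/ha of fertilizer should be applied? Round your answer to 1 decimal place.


Step 1: Fertilizer rate = target N / (N content / 100)
Step 2: Rate = 50 / (26 / 100)
Step 3: Rate = 50 / 0.26
Step 4: Rate = 192.3 kg/ha

192.3


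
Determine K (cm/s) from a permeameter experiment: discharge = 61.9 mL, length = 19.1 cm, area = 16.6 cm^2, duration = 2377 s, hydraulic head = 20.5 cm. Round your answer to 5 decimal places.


Step 1: K = Q * L / (A * t * h)
Step 2: Numerator = 61.9 * 19.1 = 1182.29
Step 3: Denominator = 16.6 * 2377 * 20.5 = 808893.1
Step 4: K = 1182.29 / 808893.1 = 0.00146 cm/s

0.00146


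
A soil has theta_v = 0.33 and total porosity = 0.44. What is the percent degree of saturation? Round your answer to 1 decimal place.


Step 1: S = 100 * theta_v / n
Step 2: S = 100 * 0.33 / 0.44
Step 3: S = 75.0%

75.0


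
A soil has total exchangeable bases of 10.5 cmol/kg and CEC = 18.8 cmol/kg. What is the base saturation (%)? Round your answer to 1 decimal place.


Step 1: BS = 100 * (sum of bases) / CEC
Step 2: BS = 100 * 10.5 / 18.8
Step 3: BS = 55.9%

55.9


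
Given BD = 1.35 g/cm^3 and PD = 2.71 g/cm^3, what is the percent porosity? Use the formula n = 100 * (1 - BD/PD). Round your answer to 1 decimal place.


Step 1: Formula: n = 100 * (1 - BD / PD)
Step 2: n = 100 * (1 - 1.35 / 2.71)
Step 3: n = 100 * (1 - 0.49815)
Step 4: n = 50.2%

50.2


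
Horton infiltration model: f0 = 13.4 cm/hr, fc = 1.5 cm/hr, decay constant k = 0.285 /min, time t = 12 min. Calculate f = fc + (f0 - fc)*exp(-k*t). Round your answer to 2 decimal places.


Step 1: f = fc + (f0 - fc) * exp(-k * t)
Step 2: exp(-0.285 * 12) = 0.032712
Step 3: f = 1.5 + (13.4 - 1.5) * 0.032712
Step 4: f = 1.5 + 11.9 * 0.032712
Step 5: f = 1.89 cm/hr

1.89


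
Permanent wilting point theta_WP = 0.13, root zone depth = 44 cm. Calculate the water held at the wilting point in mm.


Step 1: Water (mm) = theta_WP * depth * 10
Step 2: Water = 0.13 * 44 * 10
Step 3: Water = 57.2 mm

57.2


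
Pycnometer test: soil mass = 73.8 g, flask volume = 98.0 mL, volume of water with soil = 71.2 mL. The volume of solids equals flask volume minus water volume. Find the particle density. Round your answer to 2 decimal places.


Step 1: Volume of solids = flask volume - water volume with soil
Step 2: V_solids = 98.0 - 71.2 = 26.8 mL
Step 3: Particle density = mass / V_solids = 73.8 / 26.8 = 2.75 g/cm^3

2.75


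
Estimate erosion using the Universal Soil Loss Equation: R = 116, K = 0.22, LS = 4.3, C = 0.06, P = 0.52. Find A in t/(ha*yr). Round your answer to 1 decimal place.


Step 1: A = R * K * LS * C * P
Step 2: R * K = 116 * 0.22 = 25.52
Step 3: (R*K) * LS = 25.52 * 4.3 = 109.736
Step 4: * C * P = 109.736 * 0.06 * 0.52 = 3.4
Step 5: A = 3.4 t/(ha*yr)

3.4


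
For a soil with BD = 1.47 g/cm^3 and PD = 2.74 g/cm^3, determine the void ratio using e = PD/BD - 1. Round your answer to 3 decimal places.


Step 1: e = PD / BD - 1
Step 2: e = 2.74 / 1.47 - 1
Step 3: e = 1.86395 - 1
Step 4: e = 0.864

0.864


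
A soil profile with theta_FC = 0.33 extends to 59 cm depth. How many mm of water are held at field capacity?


Step 1: Water (mm) = theta_FC * depth (cm) * 10
Step 2: Water = 0.33 * 59 * 10
Step 3: Water = 194.7 mm

194.7


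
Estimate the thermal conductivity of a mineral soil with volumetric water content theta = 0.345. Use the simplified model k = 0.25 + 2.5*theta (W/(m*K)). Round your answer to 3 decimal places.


Step 1: k = 0.25 + 2.5 * theta
Step 2: k = 0.25 + 2.5 * 0.345
Step 3: k = 0.25 + 0.863
Step 4: k = 1.113 W/(m*K)

1.113


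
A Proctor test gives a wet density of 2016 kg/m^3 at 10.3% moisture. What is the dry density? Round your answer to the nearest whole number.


Step 1: Dry density = wet density / (1 + w/100)
Step 2: Dry density = 2016 / (1 + 10.3/100)
Step 3: Dry density = 2016 / 1.103
Step 4: Dry density = 1828 kg/m^3

1828


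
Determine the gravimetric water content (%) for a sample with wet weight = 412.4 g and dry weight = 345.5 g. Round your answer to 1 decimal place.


Step 1: Water mass = wet - dry = 412.4 - 345.5 = 66.9 g
Step 2: w = 100 * water mass / dry mass
Step 3: w = 100 * 66.9 / 345.5 = 19.4%

19.4


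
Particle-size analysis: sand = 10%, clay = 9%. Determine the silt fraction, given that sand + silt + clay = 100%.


Step 1: sand + silt + clay = 100%
Step 2: silt = 100 - sand - clay
Step 3: silt = 100 - 10 - 9
Step 4: silt = 81%

81


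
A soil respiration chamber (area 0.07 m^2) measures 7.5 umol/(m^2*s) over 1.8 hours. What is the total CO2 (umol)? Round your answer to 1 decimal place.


Step 1: Convert time to seconds: 1.8 hr * 3600 = 6480.0 s
Step 2: Total = flux * area * time_s
Step 3: Total = 7.5 * 0.07 * 6480.0
Step 4: Total = 3402.0 umol

3402.0


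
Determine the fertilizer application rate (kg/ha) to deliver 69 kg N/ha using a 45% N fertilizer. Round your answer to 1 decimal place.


Step 1: Fertilizer rate = target N / (N content / 100)
Step 2: Rate = 69 / (45 / 100)
Step 3: Rate = 69 / 0.45
Step 4: Rate = 153.3 kg/ha

153.3


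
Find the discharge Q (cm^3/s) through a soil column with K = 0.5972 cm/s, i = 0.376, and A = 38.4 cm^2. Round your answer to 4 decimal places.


Step 1: Apply Darcy's law: Q = K * i * A
Step 2: Q = 0.5972 * 0.376 * 38.4
Step 3: Q = 8.6226 cm^3/s

8.6226


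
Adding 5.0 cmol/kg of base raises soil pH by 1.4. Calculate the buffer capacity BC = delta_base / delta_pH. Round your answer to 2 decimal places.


Step 1: BC = change in base / change in pH
Step 2: BC = 5.0 / 1.4
Step 3: BC = 3.57 cmol/(kg*pH unit)

3.57


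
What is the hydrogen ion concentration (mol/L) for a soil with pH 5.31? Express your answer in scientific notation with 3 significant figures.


Step 1: [H+] = 10^(-pH)
Step 2: [H+] = 10^(-5.31)
Step 3: [H+] = 4.90e-06 mol/L

4.90e-06


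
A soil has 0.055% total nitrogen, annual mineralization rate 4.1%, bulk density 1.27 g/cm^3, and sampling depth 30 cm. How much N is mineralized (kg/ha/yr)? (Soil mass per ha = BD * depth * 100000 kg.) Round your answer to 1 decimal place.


Step 1: Soil mass per ha = BD * depth * 100000 = 1.27 * 30 * 100000 = 3810000 kg
Step 2: Total N pool = soil mass * N%/100 = 3810000 * 0.055/100 = 2095.5 kg/ha
Step 3: N mineralized = N pool * rate%/100 = 2095.5 * 4.1/100 = 85.9 kg/ha/yr

85.9


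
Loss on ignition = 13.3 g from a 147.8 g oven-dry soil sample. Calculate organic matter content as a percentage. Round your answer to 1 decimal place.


Step 1: OM% = 100 * LOI / sample mass
Step 2: OM = 100 * 13.3 / 147.8
Step 3: OM = 9.0%

9.0


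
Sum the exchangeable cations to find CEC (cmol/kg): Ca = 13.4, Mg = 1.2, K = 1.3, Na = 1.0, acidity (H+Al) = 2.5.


Step 1: CEC = Ca + Mg + K + Na + (H+Al)
Step 2: CEC = 13.4 + 1.2 + 1.3 + 1.0 + 2.5
Step 3: CEC = 19.4 cmol/kg

19.4


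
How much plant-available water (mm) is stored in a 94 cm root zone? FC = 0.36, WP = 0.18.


Step 1: Available water = (FC - WP) * depth * 10
Step 2: AW = (0.36 - 0.18) * 94 * 10
Step 3: AW = 0.18 * 94 * 10
Step 4: AW = 169.2 mm

169.2


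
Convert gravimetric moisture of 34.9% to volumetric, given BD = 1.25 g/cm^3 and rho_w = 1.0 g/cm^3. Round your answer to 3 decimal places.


Step 1: theta = (w / 100) * BD / rho_w
Step 2: theta = (34.9 / 100) * 1.25 / 1.0
Step 3: theta = 0.349 * 1.25
Step 4: theta = 0.436

0.436


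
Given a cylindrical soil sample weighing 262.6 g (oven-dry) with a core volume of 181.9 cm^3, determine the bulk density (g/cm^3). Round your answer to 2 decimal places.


Step 1: Identify the formula: BD = dry mass / volume
Step 2: Substitute values: BD = 262.6 / 181.9
Step 3: BD = 1.44 g/cm^3

1.44


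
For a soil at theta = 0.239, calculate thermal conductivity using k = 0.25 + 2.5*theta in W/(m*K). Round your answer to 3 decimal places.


Step 1: k = 0.25 + 2.5 * theta
Step 2: k = 0.25 + 2.5 * 0.239
Step 3: k = 0.25 + 0.598
Step 4: k = 0.848 W/(m*K)

0.848


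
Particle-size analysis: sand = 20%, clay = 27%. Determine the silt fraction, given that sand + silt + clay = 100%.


Step 1: sand + silt + clay = 100%
Step 2: silt = 100 - sand - clay
Step 3: silt = 100 - 20 - 27
Step 4: silt = 53%

53


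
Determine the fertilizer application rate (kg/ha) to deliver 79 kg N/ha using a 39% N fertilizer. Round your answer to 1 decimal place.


Step 1: Fertilizer rate = target N / (N content / 100)
Step 2: Rate = 79 / (39 / 100)
Step 3: Rate = 79 / 0.39
Step 4: Rate = 202.6 kg/ha

202.6


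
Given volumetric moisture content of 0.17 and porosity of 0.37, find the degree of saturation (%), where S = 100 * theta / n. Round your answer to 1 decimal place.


Step 1: S = 100 * theta_v / n
Step 2: S = 100 * 0.17 / 0.37
Step 3: S = 45.9%

45.9


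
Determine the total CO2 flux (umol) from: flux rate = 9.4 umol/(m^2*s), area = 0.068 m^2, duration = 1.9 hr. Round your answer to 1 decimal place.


Step 1: Convert time to seconds: 1.9 hr * 3600 = 6840.0 s
Step 2: Total = flux * area * time_s
Step 3: Total = 9.4 * 0.068 * 6840.0
Step 4: Total = 4372.1 umol

4372.1


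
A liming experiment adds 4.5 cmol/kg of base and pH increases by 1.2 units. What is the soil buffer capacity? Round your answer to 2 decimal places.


Step 1: BC = change in base / change in pH
Step 2: BC = 4.5 / 1.2
Step 3: BC = 3.75 cmol/(kg*pH unit)

3.75


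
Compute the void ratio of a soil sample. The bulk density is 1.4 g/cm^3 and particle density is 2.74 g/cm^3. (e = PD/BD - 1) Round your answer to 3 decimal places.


Step 1: e = PD / BD - 1
Step 2: e = 2.74 / 1.4 - 1
Step 3: e = 1.95714 - 1
Step 4: e = 0.957

0.957


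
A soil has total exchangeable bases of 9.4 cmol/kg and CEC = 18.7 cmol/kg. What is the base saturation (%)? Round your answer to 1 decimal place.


Step 1: BS = 100 * (sum of bases) / CEC
Step 2: BS = 100 * 9.4 / 18.7
Step 3: BS = 50.3%

50.3


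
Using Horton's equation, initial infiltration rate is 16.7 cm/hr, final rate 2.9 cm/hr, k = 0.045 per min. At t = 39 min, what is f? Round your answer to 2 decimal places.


Step 1: f = fc + (f0 - fc) * exp(-k * t)
Step 2: exp(-0.045 * 39) = 0.172907
Step 3: f = 2.9 + (16.7 - 2.9) * 0.172907
Step 4: f = 2.9 + 13.8 * 0.172907
Step 5: f = 5.29 cm/hr

5.29


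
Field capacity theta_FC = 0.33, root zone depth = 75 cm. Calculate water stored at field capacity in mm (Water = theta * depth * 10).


Step 1: Water (mm) = theta_FC * depth (cm) * 10
Step 2: Water = 0.33 * 75 * 10
Step 3: Water = 247.5 mm

247.5


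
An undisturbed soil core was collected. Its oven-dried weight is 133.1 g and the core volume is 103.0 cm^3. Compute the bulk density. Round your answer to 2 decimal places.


Step 1: Identify the formula: BD = dry mass / volume
Step 2: Substitute values: BD = 133.1 / 103.0
Step 3: BD = 1.29 g/cm^3

1.29


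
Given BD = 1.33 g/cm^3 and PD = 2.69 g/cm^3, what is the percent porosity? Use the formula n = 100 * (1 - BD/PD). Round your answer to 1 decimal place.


Step 1: Formula: n = 100 * (1 - BD / PD)
Step 2: n = 100 * (1 - 1.33 / 2.69)
Step 3: n = 100 * (1 - 0.49442)
Step 4: n = 50.6%

50.6


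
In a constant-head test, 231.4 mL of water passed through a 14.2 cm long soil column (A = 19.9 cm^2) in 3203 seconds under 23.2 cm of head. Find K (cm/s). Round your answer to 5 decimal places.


Step 1: K = Q * L / (A * t * h)
Step 2: Numerator = 231.4 * 14.2 = 3285.88
Step 3: Denominator = 19.9 * 3203 * 23.2 = 1478761.04
Step 4: K = 3285.88 / 1478761.04 = 0.00222 cm/s

0.00222


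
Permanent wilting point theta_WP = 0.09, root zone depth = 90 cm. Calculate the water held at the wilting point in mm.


Step 1: Water (mm) = theta_WP * depth * 10
Step 2: Water = 0.09 * 90 * 10
Step 3: Water = 81.0 mm

81.0


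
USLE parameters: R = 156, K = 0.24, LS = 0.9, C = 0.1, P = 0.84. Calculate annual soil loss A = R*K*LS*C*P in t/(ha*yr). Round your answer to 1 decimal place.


Step 1: A = R * K * LS * C * P
Step 2: R * K = 156 * 0.24 = 37.44
Step 3: (R*K) * LS = 37.44 * 0.9 = 33.696
Step 4: * C * P = 33.696 * 0.1 * 0.84 = 2.8
Step 5: A = 2.8 t/(ha*yr)

2.8


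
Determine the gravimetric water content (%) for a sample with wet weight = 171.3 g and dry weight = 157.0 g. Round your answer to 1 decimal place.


Step 1: Water mass = wet - dry = 171.3 - 157.0 = 14.3 g
Step 2: w = 100 * water mass / dry mass
Step 3: w = 100 * 14.3 / 157.0 = 9.1%

9.1


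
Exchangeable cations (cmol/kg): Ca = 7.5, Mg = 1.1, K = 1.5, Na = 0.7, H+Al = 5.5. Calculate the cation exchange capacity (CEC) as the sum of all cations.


Step 1: CEC = Ca + Mg + K + Na + (H+Al)
Step 2: CEC = 7.5 + 1.1 + 1.5 + 0.7 + 5.5
Step 3: CEC = 16.3 cmol/kg

16.3


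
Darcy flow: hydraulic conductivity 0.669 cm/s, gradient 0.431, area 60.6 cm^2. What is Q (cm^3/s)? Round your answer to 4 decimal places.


Step 1: Apply Darcy's law: Q = K * i * A
Step 2: Q = 0.669 * 0.431 * 60.6
Step 3: Q = 17.4733 cm^3/s

17.4733


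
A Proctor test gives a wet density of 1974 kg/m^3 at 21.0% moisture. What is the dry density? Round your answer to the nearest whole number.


Step 1: Dry density = wet density / (1 + w/100)
Step 2: Dry density = 1974 / (1 + 21.0/100)
Step 3: Dry density = 1974 / 1.21
Step 4: Dry density = 1631 kg/m^3

1631


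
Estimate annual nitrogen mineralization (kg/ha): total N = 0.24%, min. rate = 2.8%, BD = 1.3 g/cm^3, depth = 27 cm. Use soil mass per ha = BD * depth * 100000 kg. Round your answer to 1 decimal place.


Step 1: Soil mass per ha = BD * depth * 100000 = 1.3 * 27 * 100000 = 3510000 kg
Step 2: Total N pool = soil mass * N%/100 = 3510000 * 0.24/100 = 8424.0 kg/ha
Step 3: N mineralized = N pool * rate%/100 = 8424.0 * 2.8/100 = 235.9 kg/ha/yr

235.9


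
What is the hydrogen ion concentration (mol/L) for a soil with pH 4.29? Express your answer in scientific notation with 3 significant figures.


Step 1: [H+] = 10^(-pH)
Step 2: [H+] = 10^(-4.29)
Step 3: [H+] = 5.13e-05 mol/L

5.13e-05


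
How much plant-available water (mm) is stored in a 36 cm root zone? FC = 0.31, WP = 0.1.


Step 1: Available water = (FC - WP) * depth * 10
Step 2: AW = (0.31 - 0.1) * 36 * 10
Step 3: AW = 0.21 * 36 * 10
Step 4: AW = 75.6 mm

75.6


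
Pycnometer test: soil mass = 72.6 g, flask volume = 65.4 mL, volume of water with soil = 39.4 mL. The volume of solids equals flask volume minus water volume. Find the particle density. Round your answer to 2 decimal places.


Step 1: Volume of solids = flask volume - water volume with soil
Step 2: V_solids = 65.4 - 39.4 = 26.0 mL
Step 3: Particle density = mass / V_solids = 72.6 / 26.0 = 2.79 g/cm^3

2.79


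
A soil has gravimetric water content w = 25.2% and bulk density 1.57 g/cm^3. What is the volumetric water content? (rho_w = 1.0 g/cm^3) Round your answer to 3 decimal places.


Step 1: theta = (w / 100) * BD / rho_w
Step 2: theta = (25.2 / 100) * 1.57 / 1.0
Step 3: theta = 0.252 * 1.57
Step 4: theta = 0.396

0.396


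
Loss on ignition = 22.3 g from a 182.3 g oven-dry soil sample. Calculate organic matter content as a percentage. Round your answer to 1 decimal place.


Step 1: OM% = 100 * LOI / sample mass
Step 2: OM = 100 * 22.3 / 182.3
Step 3: OM = 12.2%

12.2


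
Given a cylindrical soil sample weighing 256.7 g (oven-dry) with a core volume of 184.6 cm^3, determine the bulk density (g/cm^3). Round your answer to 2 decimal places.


Step 1: Identify the formula: BD = dry mass / volume
Step 2: Substitute values: BD = 256.7 / 184.6
Step 3: BD = 1.39 g/cm^3

1.39


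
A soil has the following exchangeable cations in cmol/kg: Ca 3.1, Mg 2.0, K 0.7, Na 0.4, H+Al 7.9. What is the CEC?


Step 1: CEC = Ca + Mg + K + Na + (H+Al)
Step 2: CEC = 3.1 + 2.0 + 0.7 + 0.4 + 7.9
Step 3: CEC = 14.1 cmol/kg

14.1


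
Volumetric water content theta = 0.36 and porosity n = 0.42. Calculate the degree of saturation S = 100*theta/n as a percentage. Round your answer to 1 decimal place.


Step 1: S = 100 * theta_v / n
Step 2: S = 100 * 0.36 / 0.42
Step 3: S = 85.7%

85.7


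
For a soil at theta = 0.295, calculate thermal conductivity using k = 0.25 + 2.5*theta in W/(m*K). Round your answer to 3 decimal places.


Step 1: k = 0.25 + 2.5 * theta
Step 2: k = 0.25 + 2.5 * 0.295
Step 3: k = 0.25 + 0.738
Step 4: k = 0.988 W/(m*K)

0.988


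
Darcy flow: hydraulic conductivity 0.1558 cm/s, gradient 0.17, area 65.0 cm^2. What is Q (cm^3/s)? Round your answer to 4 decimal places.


Step 1: Apply Darcy's law: Q = K * i * A
Step 2: Q = 0.1558 * 0.17 * 65.0
Step 3: Q = 1.7216 cm^3/s

1.7216


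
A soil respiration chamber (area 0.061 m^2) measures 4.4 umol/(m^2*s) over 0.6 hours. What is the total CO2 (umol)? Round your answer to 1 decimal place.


Step 1: Convert time to seconds: 0.6 hr * 3600 = 2160.0 s
Step 2: Total = flux * area * time_s
Step 3: Total = 4.4 * 0.061 * 2160.0
Step 4: Total = 579.7 umol

579.7


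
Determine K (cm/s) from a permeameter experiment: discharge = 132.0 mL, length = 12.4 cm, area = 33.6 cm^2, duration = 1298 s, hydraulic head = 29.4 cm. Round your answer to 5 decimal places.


Step 1: K = Q * L / (A * t * h)
Step 2: Numerator = 132.0 * 12.4 = 1636.8
Step 3: Denominator = 33.6 * 1298 * 29.4 = 1282216.32
Step 4: K = 1636.8 / 1282216.32 = 0.00128 cm/s

0.00128


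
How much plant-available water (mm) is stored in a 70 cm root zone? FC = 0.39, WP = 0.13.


Step 1: Available water = (FC - WP) * depth * 10
Step 2: AW = (0.39 - 0.13) * 70 * 10
Step 3: AW = 0.26 * 70 * 10
Step 4: AW = 182.0 mm

182.0


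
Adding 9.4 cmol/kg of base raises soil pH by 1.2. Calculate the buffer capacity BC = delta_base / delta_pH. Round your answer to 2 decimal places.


Step 1: BC = change in base / change in pH
Step 2: BC = 9.4 / 1.2
Step 3: BC = 7.83 cmol/(kg*pH unit)

7.83


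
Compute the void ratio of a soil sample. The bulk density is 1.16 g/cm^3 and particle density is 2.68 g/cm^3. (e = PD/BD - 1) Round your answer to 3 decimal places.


Step 1: e = PD / BD - 1
Step 2: e = 2.68 / 1.16 - 1
Step 3: e = 2.31034 - 1
Step 4: e = 1.31

1.31


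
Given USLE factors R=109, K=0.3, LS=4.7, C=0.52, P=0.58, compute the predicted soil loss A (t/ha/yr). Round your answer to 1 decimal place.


Step 1: A = R * K * LS * C * P
Step 2: R * K = 109 * 0.3 = 32.7
Step 3: (R*K) * LS = 32.7 * 4.7 = 153.69
Step 4: * C * P = 153.69 * 0.52 * 0.58 = 46.4
Step 5: A = 46.4 t/(ha*yr)

46.4


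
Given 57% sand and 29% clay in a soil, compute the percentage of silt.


Step 1: sand + silt + clay = 100%
Step 2: silt = 100 - sand - clay
Step 3: silt = 100 - 57 - 29
Step 4: silt = 14%

14


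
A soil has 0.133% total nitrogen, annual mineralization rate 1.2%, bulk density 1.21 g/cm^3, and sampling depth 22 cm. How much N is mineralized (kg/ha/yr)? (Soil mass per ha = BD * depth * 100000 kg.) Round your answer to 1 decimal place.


Step 1: Soil mass per ha = BD * depth * 100000 = 1.21 * 22 * 100000 = 2662000 kg
Step 2: Total N pool = soil mass * N%/100 = 2662000 * 0.133/100 = 3540.46 kg/ha
Step 3: N mineralized = N pool * rate%/100 = 3540.46 * 1.2/100 = 42.5 kg/ha/yr

42.5


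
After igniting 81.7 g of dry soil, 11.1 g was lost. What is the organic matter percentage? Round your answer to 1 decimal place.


Step 1: OM% = 100 * LOI / sample mass
Step 2: OM = 100 * 11.1 / 81.7
Step 3: OM = 13.6%

13.6


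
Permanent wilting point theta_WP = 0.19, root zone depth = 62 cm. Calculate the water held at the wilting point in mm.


Step 1: Water (mm) = theta_WP * depth * 10
Step 2: Water = 0.19 * 62 * 10
Step 3: Water = 117.8 mm

117.8


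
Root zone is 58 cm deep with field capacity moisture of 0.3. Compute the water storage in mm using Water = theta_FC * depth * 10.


Step 1: Water (mm) = theta_FC * depth (cm) * 10
Step 2: Water = 0.3 * 58 * 10
Step 3: Water = 174.0 mm

174.0


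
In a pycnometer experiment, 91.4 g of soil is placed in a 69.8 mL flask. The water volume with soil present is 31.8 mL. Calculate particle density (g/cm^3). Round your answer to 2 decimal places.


Step 1: Volume of solids = flask volume - water volume with soil
Step 2: V_solids = 69.8 - 31.8 = 38.0 mL
Step 3: Particle density = mass / V_solids = 91.4 / 38.0 = 2.41 g/cm^3

2.41


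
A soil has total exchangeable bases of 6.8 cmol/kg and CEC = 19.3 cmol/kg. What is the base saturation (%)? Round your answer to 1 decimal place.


Step 1: BS = 100 * (sum of bases) / CEC
Step 2: BS = 100 * 6.8 / 19.3
Step 3: BS = 35.2%

35.2


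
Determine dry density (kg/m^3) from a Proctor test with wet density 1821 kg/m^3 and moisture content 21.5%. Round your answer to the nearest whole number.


Step 1: Dry density = wet density / (1 + w/100)
Step 2: Dry density = 1821 / (1 + 21.5/100)
Step 3: Dry density = 1821 / 1.215
Step 4: Dry density = 1499 kg/m^3

1499


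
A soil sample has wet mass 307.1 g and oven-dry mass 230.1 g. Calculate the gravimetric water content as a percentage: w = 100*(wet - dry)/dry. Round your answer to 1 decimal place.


Step 1: Water mass = wet - dry = 307.1 - 230.1 = 77.0 g
Step 2: w = 100 * water mass / dry mass
Step 3: w = 100 * 77.0 / 230.1 = 33.5%

33.5


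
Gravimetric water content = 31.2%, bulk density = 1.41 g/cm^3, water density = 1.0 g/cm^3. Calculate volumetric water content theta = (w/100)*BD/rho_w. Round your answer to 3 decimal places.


Step 1: theta = (w / 100) * BD / rho_w
Step 2: theta = (31.2 / 100) * 1.41 / 1.0
Step 3: theta = 0.312 * 1.41
Step 4: theta = 0.44

0.44


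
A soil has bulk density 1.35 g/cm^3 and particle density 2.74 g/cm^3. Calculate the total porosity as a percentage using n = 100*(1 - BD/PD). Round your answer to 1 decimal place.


Step 1: Formula: n = 100 * (1 - BD / PD)
Step 2: n = 100 * (1 - 1.35 / 2.74)
Step 3: n = 100 * (1 - 0.4927)
Step 4: n = 50.7%

50.7


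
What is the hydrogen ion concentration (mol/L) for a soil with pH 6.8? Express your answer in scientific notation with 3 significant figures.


Step 1: [H+] = 10^(-pH)
Step 2: [H+] = 10^(-6.8)
Step 3: [H+] = 1.58e-07 mol/L

1.58e-07


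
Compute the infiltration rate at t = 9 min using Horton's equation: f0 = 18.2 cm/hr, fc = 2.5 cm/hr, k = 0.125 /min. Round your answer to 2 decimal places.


Step 1: f = fc + (f0 - fc) * exp(-k * t)
Step 2: exp(-0.125 * 9) = 0.324652
Step 3: f = 2.5 + (18.2 - 2.5) * 0.324652
Step 4: f = 2.5 + 15.7 * 0.324652
Step 5: f = 7.6 cm/hr

7.6


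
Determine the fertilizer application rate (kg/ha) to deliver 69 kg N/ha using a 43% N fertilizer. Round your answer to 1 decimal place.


Step 1: Fertilizer rate = target N / (N content / 100)
Step 2: Rate = 69 / (43 / 100)
Step 3: Rate = 69 / 0.43
Step 4: Rate = 160.5 kg/ha

160.5


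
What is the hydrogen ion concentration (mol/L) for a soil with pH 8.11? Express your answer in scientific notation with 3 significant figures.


Step 1: [H+] = 10^(-pH)
Step 2: [H+] = 10^(-8.11)
Step 3: [H+] = 7.76e-09 mol/L

7.76e-09


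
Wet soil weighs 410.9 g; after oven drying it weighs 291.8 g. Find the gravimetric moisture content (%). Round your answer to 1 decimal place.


Step 1: Water mass = wet - dry = 410.9 - 291.8 = 119.1 g
Step 2: w = 100 * water mass / dry mass
Step 3: w = 100 * 119.1 / 291.8 = 40.8%

40.8


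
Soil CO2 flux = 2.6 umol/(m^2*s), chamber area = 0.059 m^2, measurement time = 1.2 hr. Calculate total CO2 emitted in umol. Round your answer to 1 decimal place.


Step 1: Convert time to seconds: 1.2 hr * 3600 = 4320.0 s
Step 2: Total = flux * area * time_s
Step 3: Total = 2.6 * 0.059 * 4320.0
Step 4: Total = 662.7 umol

662.7


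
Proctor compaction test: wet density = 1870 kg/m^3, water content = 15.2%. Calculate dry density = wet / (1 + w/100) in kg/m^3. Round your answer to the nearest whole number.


Step 1: Dry density = wet density / (1 + w/100)
Step 2: Dry density = 1870 / (1 + 15.2/100)
Step 3: Dry density = 1870 / 1.152
Step 4: Dry density = 1623 kg/m^3

1623


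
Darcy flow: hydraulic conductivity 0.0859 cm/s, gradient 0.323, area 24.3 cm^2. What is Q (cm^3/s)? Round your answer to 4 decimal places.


Step 1: Apply Darcy's law: Q = K * i * A
Step 2: Q = 0.0859 * 0.323 * 24.3
Step 3: Q = 0.6742 cm^3/s

0.6742
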